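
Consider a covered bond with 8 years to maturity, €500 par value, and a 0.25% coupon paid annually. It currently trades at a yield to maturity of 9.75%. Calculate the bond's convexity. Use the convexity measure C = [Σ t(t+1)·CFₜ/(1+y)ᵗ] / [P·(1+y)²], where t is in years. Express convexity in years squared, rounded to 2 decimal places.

With y = 0.0975:
  t   CF        PV=CF/(1+0.0975)^t    t·PV        t(t+1)·PV
  1         1.25         1.1390         1.1390           2.2779
  2         1.25         1.0378         2.0755           6.2266
  3         1.25         0.9456         2.8367          11.3469
  4         1.25         0.8616         3.4463          17.2315
  5         1.25         0.7850         3.9252          23.5510
  6         1.25         0.7153         4.2917          30.0422
  7         1.25         0.6517         4.5622          36.4978
  8       501.25       238.1322     1,905.0577      17,145.5196
  Σ                    244.2682     1,927.3344      17,272.6934
P = 244.2682.
Convexity = Σ t(t+1)·PV / [P·(1+y)²] = 17,272.6934 / (244.2682 × 1.204506) = 58.70622.

58.71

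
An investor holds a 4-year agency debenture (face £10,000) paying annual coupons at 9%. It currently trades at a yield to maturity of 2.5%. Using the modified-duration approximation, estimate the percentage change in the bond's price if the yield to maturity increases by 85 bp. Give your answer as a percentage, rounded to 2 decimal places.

Periodic yield y = 0.025. Modified duration first:
  t   CF        PV=CF/(1+0.025)^t    t·PV
  1       900.00       878.0488       878.0488
  2       900.00       856.6330     1,713.2659
  3       900.00       835.7395     2,507.2184
  4    10,900.00     9,874.8620    39,499.4481
  Σ                 12,445.2832    44,597.9812
P = 12,445.2832; D_Mac = 3.58352 yrs; D_mod = 3.58352/(1+0.025) = 3.49612 yrs.
ΔP/P ≈ -D_mod · Δy = -3.49612 × (+0.0085) = -0.029717 = -2.9717%.

-2.97%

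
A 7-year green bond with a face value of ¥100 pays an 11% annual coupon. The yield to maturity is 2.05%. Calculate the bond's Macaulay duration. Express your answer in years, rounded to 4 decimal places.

5.6127 years

Periodic yield y = 0.0205. Discount each cash flow and weight by its year:
  t   CF        PV=CF/(1+0.0205)^t    t·PV
  1        11.00        10.7790        10.7790
  2        11.00        10.5625        21.1250
  3        11.00        10.3503        31.0510
  4        11.00        10.1424        40.5696
  5        11.00         9.9387        49.6933
  6        11.00         9.7390        58.4340
  7       111.00        96.3012       674.1087
  Σ                    157.8132       885.7606
Price P = Σ PV = 157.8132.
Macaulay duration = Σ(t·PV) / P = 885.7606 / 157.8132 = 5.61272 years.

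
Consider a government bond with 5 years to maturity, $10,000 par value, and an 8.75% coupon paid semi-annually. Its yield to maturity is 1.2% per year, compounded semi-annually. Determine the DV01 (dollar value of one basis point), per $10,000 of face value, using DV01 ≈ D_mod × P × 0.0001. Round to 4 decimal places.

Periodic yield y = 0.006.
  t   CF        PV=CF/(1+0.006)^t    t·PV
  1       437.50       434.8907       434.8907
  2       437.50       432.2969       864.5937
  3       437.50       429.7186     1,289.1557
  4       437.50       427.1556     1,708.6225
  5       437.50       424.6080     2,123.0399
  6       437.50       422.0755     2,532.4532
  7       437.50       419.5582     2,936.9073
  8       437.50       417.0558     3,336.4468
  9       437.50       414.5684     3,731.1159
  10   10,437.50     9,831.4298    98,314.2977
  Σ                 13,653.3575   117,271.5233
P = 13,653.3575; D_Mac = 8.58921 half-year periods = 4.29460 yrs; D_mod = 4.26899 yrs.
DV01 ≈ 4.26899 × 13,653.3575 × 0.0001 = 5.828605.

$5.8286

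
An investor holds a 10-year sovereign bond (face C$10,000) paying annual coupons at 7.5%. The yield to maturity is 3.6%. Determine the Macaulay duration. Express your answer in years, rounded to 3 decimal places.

Periodic yield y = 0.036. Discount each cash flow and weight by its year:
  t   CF        PV=CF/(1+0.036)^t    t·PV
  1       750.00       723.9382       723.9382
  2       750.00       698.7821     1,397.5641
  3       750.00       674.5001     2,023.5002
  4       750.00       651.0618     2,604.2474
  5       750.00       628.4381     3,142.1904
  6       750.00       606.6005     3,639.6027
  7       750.00       585.5217     4,098.6517
  8       750.00       565.1754     4,521.4029
  9       750.00       545.5361     4,909.8246
  10   10,750.00     7,547.6354    75,476.3536
  Σ                 13,227.1892   102,537.2757
Price P = Σ PV = 13,227.1892.
Macaulay duration = Σ(t·PV) / P = 102,537.2757 / 13,227.1892 = 7.75201 years.

7.752 years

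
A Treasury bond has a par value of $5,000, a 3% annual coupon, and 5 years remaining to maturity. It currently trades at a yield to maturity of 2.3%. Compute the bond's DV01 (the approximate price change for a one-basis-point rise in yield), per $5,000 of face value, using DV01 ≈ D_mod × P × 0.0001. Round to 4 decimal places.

$2.3836

Periodic yield y = 0.023.
  t   CF        PV=CF/(1+0.023)^t    t·PV
  1       150.00       146.6276       146.6276
  2       150.00       143.3310       286.6619
  3       150.00       140.1085       420.3254
  4       150.00       136.9584       547.8337
  5     5,150.00     4,596.5190    22,982.5950
  Σ                  5,163.5444    24,384.0436
P = 5,163.5444; D_Mac = 4.72235 yrs; D_mod = 4.61617 yrs.
DV01 ≈ 4.61617 × 5,163.5444 × 0.0001 = 2.383582.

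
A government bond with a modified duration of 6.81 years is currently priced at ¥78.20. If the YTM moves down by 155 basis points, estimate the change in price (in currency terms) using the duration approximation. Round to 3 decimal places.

+¥8.254

Duration approximation: ΔP/P ≈ -D_mod · Δy = -6.81 × (-0.0155) = +0.105555.
ΔP ≈ 78.20 × (+0.105555) = +8.254401.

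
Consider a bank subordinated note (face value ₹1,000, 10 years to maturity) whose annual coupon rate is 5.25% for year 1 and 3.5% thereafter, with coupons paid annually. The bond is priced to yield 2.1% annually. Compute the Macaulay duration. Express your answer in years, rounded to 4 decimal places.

Periodic yield y = 0.021. Discount each cash flow and weight by its year:
  t   CF        PV=CF/(1+0.021)^t    t·PV
  1        52.50        51.4202        51.4202
  2        35.00        33.5750        67.1501
  3        35.00        32.8845        98.6534
  4        35.00        32.2081       128.8324
  5        35.00        31.5456       157.7282
  6        35.00        30.8968       185.3808
  7        35.00        30.2613       211.8292
  8        35.00        29.6389       237.1112
  9        35.00        29.0293       261.2636
  10    1,035.00       840.7811     8,407.8108
  Σ                  1,142.2408     9,807.1799
Price P = Σ PV = 1,142.2408.
Macaulay duration = Σ(t·PV) / P = 9,807.1799 / 1,142.2408 = 8.58591 years.

8.5859 years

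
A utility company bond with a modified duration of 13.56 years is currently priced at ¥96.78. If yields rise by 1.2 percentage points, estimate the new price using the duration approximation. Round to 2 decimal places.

¥81.03

Duration approximation: ΔP/P ≈ -D_mod · Δy = -13.56 × (+0.012) = -0.162720.
New price ≈ 96.78 × (1 - 0.162720) = 81.0319584.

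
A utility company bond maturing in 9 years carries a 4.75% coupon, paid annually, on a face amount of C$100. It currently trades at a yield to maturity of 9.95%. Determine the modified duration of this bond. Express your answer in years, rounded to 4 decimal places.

Periodic yield y = 0.0995. First find Macaulay duration:
  t   CF        PV=CF/(1+0.0995)^t    t·PV
  1         4.75         4.3201         4.3201
  2         4.75         3.9292         7.8584
  3         4.75         3.5736        10.7208
  4         4.75         3.2502        13.0009
  5         4.75         2.9561        14.7804
  6         4.75         2.6886        16.1315
  7         4.75         2.4453        17.1169
  8         4.75         2.2240        17.7919
  9       104.75        44.6064       401.4574
  Σ                     69.9935       503.1783
P = 69.9935; Macaulay duration = 503.1783 / 69.9935 = 7.18893 years.
Modified duration = D_Mac / (1 + y) = 7.18893 / 1.0995 = 6.53837 years.

6.5384 years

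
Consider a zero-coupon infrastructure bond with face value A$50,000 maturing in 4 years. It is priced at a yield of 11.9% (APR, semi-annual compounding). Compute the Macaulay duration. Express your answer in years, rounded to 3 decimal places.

4.000 years

A zero-coupon bond has a single cash flow at maturity, so its Macaulay duration equals its maturity: 4 years.
(Equivalently: 8 semi-annual periods ÷ 2 = 4 years.)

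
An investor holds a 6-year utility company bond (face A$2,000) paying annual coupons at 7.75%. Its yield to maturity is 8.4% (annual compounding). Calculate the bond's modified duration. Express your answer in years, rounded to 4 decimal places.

4.6149 years

Periodic yield y = 0.084. First find Macaulay duration:
  t   CF        PV=CF/(1+0.084)^t    t·PV
  1       155.00       142.9889       142.9889
  2       155.00       131.9086       263.8172
  3       155.00       121.6869       365.0607
  4       155.00       112.2573       449.0292
  5       155.00       103.5584       517.7919
  6     2,155.00     1,328.2248     7,969.3487
  Σ                  1,940.6249     9,708.0367
P = 1,940.6249; Macaulay duration = 9,708.0367 / 1,940.6249 = 5.00253 years.
Modified duration = D_Mac / (1 + y) = 5.00253 / 1.084 = 4.61488 years.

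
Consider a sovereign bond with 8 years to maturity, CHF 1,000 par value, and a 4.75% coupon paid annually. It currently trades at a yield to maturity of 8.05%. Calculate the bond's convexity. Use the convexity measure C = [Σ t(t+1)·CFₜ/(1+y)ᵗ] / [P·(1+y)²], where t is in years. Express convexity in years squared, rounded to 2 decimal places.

With y = 0.0805:
  t   CF        PV=CF/(1+0.0805)^t    t·PV        t(t+1)·PV
  1        47.50        43.9611        43.9611          87.9223
  2        47.50        40.6859        81.3718         244.1155
  3        47.50        37.6547       112.9641         451.8565
  4        47.50        34.8493       139.3973         696.9867
  5        47.50        32.2530       161.2649         967.5892
  6        47.50        29.8500       179.1003       1,253.7019
  7        47.50        27.6261       193.3830       1,547.0638
  8     1,047.50       563.8400     4,510.7198      40,596.4781
  Σ                    810.7202     5,422.1623      45,845.7140
P = 810.7202.
Convexity = Σ t(t+1)·PV / [P·(1+y)²] = 45,845.7140 / (810.7202 × 1.167480) = 48.43711.

48.44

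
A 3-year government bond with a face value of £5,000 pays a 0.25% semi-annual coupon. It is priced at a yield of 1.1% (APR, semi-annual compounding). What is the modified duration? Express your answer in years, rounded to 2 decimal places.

2.97 years

Periodic yield y = 0.0055. First find Macaulay duration:
  t   CF        PV=CF/(1+0.0055)^t    t·PV
  1         6.25         6.2158         6.2158
  2         6.25         6.1818        12.3636
  3         6.25         6.1480        18.4440
  4         6.25         6.1144        24.4575
  5         6.25         6.0809        30.4046
  6     5,006.25     4,844.1779    29,065.0674
  Σ                  4,874.9188    29,156.9529
P = 4,874.9188; Macaulay duration = 29,156.9529 / 4,874.9188 = 5.98101 half-year periods = 2.99051 years.
Modified duration = D_Mac / (1 + y) = 2.99051 / 1.0055 = 2.97415 years.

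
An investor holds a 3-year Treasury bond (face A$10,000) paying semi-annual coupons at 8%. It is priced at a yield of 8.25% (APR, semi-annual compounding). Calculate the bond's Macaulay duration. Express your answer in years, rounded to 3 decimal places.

Periodic yield y = 0.04125. Discount each cash flow and weight by its period:
  t   CF        PV=CF/(1+0.04125)^t    t·PV
  1       400.00       384.1537       384.1537
  2       400.00       368.9351       737.8702
  3       400.00       354.3194     1,062.9582
  4       400.00       340.2827     1,361.1310
  5       400.00       326.8022     1,634.0108
  6    10,400.00     8,160.2460    48,961.4762
  Σ                  9,934.7391    54,141.6001
Price P = Σ PV = 9,934.7391.
Macaulay duration = Σ(t·PV) / P = 54,141.6001 / 9,934.7391 = 5.44973 half-year periods.
In years: 5.44973 / 2 = 2.72486 years.

2.725 years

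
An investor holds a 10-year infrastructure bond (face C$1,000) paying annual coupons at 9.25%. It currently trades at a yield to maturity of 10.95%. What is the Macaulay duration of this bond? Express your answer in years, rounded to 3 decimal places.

6.759 years

Periodic yield y = 0.1095. Discount each cash flow and weight by its year:
  t   CF        PV=CF/(1+0.1095)^t    t·PV
  1        92.50        83.3709        83.3709
  2        92.50        75.1428       150.2855
  3        92.50        67.7267       203.1801
  4        92.50        61.0425       244.1701
  5        92.50        55.0181       275.0903
  6        92.50        49.5881       297.5289
  7        92.50        44.6941       312.8590
  8        92.50        40.2831       322.2651
  9        92.50        36.3075       326.7672
  10    1,092.50       386.4990     3,864.9900
  Σ                    899.6728     6,080.5070
Price P = Σ PV = 899.6728.
Macaulay duration = Σ(t·PV) / P = 6,080.5070 / 899.6728 = 6.75858 years.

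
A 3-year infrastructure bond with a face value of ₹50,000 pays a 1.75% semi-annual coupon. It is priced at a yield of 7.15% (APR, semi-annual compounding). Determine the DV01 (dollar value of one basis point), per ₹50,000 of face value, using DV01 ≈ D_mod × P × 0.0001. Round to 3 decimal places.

₹12.112

Periodic yield y = 0.03575.
  t   CF        PV=CF/(1+0.03575)^t    t·PV
  1       437.50       422.3992       422.3992
  2       437.50       407.8197       815.6393
  3       437.50       393.7433     1,181.2300
  4       437.50       380.1529     1,520.6115
  5       437.50       367.0315     1,835.1575
  6    50,437.50    40,852.9949   245,117.9696
  Σ                 42,824.1416   250,893.0073
P = 42,824.1416; D_Mac = 5.85868 half-year periods = 2.92934 yrs; D_mod = 2.82823 yrs.
DV01 ≈ 2.82823 × 42,824.1416 × 0.0001 = 12.111659.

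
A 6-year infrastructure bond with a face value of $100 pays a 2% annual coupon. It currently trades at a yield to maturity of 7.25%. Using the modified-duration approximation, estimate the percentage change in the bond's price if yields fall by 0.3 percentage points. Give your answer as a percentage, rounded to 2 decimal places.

Periodic yield y = 0.0725. Modified duration first:
  t   CF        PV=CF/(1+0.0725)^t    t·PV
  1         2.00         1.8648         1.8648
  2         2.00         1.7387         3.4775
  3         2.00         1.6212         4.8636
  4         2.00         1.5116         6.0465
  5         2.00         1.4094         7.0471
  6       102.00        67.0218       402.1311
  Σ                     75.1676       425.4306
P = 75.1676; D_Mac = 5.65976 yrs; D_mod = 5.65976/(1+0.0725) = 5.27716 yrs.
ΔP/P ≈ -D_mod · Δy = -5.27716 × (-0.003) = +0.015831 = +1.5831%.

+1.58%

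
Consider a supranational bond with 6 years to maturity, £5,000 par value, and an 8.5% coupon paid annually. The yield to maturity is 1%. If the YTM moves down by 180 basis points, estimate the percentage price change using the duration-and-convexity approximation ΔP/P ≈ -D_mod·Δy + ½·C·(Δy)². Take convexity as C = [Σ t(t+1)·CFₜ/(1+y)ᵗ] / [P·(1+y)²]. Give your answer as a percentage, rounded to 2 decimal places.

+9.68%

With y = 0.01:
  t   CF        PV=CF/(1+0.01)^t    t·PV        t(t+1)·PV
  1       425.00       420.7921       420.7921         841.5842
  2       425.00       416.6258       833.2516       2,499.7549
  3       425.00       412.5008     1,237.5024       4,950.0098
  4       425.00       408.4166     1,633.6666       8,168.3329
  5       425.00       404.3729     2,021.8646      12,131.1875
  6     5,425.00     5,110.5954    30,663.5724     214,645.0069
  Σ                  7,173.3037    36,810.6497     243,235.8761
P = 7,173.3037; D_Mac = 5.13162 yrs; D_mod = 5.08081 yrs; C = 33.24036.
Duration effect: -5.08081 × (-0.018) = +0.091455
Convexity effect: 0.5 × 33.24036 × (-0.018)² = +0.0053849
ΔP/P ≈ +0.091455 + 0.0053849 = +0.096840 = +9.6840%.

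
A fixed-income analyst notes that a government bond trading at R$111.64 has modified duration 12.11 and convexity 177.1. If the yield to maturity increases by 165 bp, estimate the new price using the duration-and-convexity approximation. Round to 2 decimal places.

R$92.02

Duration effect: -D_mod·Δy = -12.11 × (+0.0165) = -0.199815
Convexity effect: ½·C·(Δy)² = 0.5 × 177.1 × (0.0165)² = +0.0241077375
ΔP/P ≈ -0.199815 + 0.0241077375 = -0.1757072625
New price ≈ 111.64 × (1 - 0.1757072625) = 92.0240412145.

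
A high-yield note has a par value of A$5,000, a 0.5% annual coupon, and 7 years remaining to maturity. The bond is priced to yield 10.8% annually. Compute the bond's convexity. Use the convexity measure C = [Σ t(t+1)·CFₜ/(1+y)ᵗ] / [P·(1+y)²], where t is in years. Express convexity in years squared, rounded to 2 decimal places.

With y = 0.108:
  t   CF        PV=CF/(1+0.108)^t    t·PV        t(t+1)·PV
  1        25.00        22.5632        22.5632          45.1264
  2        25.00        20.3639        40.7278         122.1833
  3        25.00        18.3790        55.1369         220.5474
  4        25.00        16.5875        66.3500         331.7500
  5        25.00        14.9707        74.8533         449.1201
  6        25.00        13.5114        81.0686         567.4802
  7     5,025.00     2,451.0815    17,157.5702     137,260.5612
  Σ                  2,557.4571    17,498.2699     138,996.7686
P = 2,557.4571.
Convexity = Σ t(t+1)·PV / [P·(1+y)²] = 138,996.7686 / (2,557.4571 × 1.227664) = 44.27075.

44.27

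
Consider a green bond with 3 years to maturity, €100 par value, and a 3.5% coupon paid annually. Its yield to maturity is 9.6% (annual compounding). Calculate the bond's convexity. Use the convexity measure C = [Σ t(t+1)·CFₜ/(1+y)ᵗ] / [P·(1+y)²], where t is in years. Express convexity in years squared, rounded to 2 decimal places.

With y = 0.096:
  t   CF        PV=CF/(1+0.096)^t    t·PV        t(t+1)·PV
  1         3.50         3.1934         3.1934           6.3869
  2         3.50         2.9137         5.8274          17.4823
  3       103.50        78.6156       235.8468         943.3871
  Σ                     84.7227       244.8676         967.2562
P = 84.7227.
Convexity = Σ t(t+1)·PV / [P·(1+y)²] = 967.2562 / (84.7227 × 1.201216) = 9.50431.

9.50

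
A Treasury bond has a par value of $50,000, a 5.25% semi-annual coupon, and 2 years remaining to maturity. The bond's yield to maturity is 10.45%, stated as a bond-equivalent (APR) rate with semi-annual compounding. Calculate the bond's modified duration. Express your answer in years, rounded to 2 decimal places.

1.82 years

Periodic yield y = 0.05225. First find Macaulay duration:
  t   CF        PV=CF/(1+0.05225)^t    t·PV
  1     1,312.50     1,247.3272     1,247.3272
  2     1,312.50     1,185.3905     2,370.7810
  3     1,312.50     1,126.5293     3,379.5880
  4    51,312.50    41,855.0087   167,420.0349
  Σ                 45,414.2557   174,417.7311
P = 45,414.2557; Macaulay duration = 174,417.7311 / 45,414.2557 = 3.84059 half-year periods = 1.92030 years.
Modified duration = D_Mac / (1 + y) = 1.92030 / 1.05225 = 1.82494 years.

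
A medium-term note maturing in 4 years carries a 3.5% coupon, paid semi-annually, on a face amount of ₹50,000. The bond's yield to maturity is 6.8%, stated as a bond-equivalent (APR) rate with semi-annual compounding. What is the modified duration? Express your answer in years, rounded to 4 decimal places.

3.6262 years

Periodic yield y = 0.034. First find Macaulay duration:
  t   CF        PV=CF/(1+0.034)^t    t·PV
  1       875.00       846.2282       846.2282
  2       875.00       818.4026     1,636.8051
  3       875.00       791.4918     2,374.4755
  4       875.00       765.4660     3,061.8639
  5       875.00       740.2959     3,701.4796
  6       875.00       715.9535     4,295.7210
  7       875.00       692.4115     4,846.8806
  8    50,875.00    38,934.9940   311,479.9520
  Σ                 44,305.2436   332,243.4061
P = 44,305.2436; Macaulay duration = 332,243.4061 / 44,305.2436 = 7.49896 half-year periods = 3.74948 years.
Modified duration = D_Mac / (1 + y) = 3.74948 / 1.034 = 3.62619 years.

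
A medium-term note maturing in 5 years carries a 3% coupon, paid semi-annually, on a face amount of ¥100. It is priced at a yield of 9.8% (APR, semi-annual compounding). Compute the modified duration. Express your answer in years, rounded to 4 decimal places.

Periodic yield y = 0.049. First find Macaulay duration:
  t   CF        PV=CF/(1+0.049)^t    t·PV
  1         1.50         1.4299         1.4299
  2         1.50         1.3631         2.7263
  3         1.50         1.2995         3.8984
  4         1.50         1.2388         4.9551
  5         1.50         1.1809         5.9045
  6         1.50         1.1257         6.7544
  7         1.50         1.0732         7.5121
  8         1.50         1.0230         8.1842
  9         1.50         0.9752         8.7772
  10      101.50        62.9088       629.0877
  Σ                     73.6181       679.2298
P = 73.6181; Macaulay duration = 679.2298 / 73.6181 = 9.22639 half-year periods = 4.61320 years.
Modified duration = D_Mac / (1 + y) = 4.61320 / 1.049 = 4.39771 years.

4.3977 years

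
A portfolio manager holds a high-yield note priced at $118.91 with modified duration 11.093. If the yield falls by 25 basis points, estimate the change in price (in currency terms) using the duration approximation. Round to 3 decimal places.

Duration approximation: ΔP/P ≈ -D_mod · Δy = -11.093 × (-0.0025) = +0.0277325.
ΔP ≈ 118.91 × (+0.0277325) = +3.297671575.

+$3.298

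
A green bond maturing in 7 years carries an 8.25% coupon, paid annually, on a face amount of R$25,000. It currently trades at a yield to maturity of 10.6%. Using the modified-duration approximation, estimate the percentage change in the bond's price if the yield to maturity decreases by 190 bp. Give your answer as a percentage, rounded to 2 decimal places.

+9.43%

Periodic yield y = 0.106. Modified duration first:
  t   CF        PV=CF/(1+0.106)^t    t·PV
  1     2,062.50     1,864.8282     1,864.8282
  2     2,062.50     1,686.1015     3,372.2029
  3     2,062.50     1,524.5040     4,573.5121
  4     2,062.50     1,378.3942     5,513.5770
  5     2,062.50     1,246.2877     6,231.4387
  6     2,062.50     1,126.8424     6,761.0546
  7    27,062.50    13,368.4798    93,579.3588
  Σ                 22,195.4379   121,895.9723
P = 22,195.4379; D_Mac = 5.49194 yrs; D_mod = 5.49194/(1+0.106) = 4.96559 yrs.
ΔP/P ≈ -D_mod · Δy = -4.96559 × (-0.019) = +0.094346 = +9.4346%.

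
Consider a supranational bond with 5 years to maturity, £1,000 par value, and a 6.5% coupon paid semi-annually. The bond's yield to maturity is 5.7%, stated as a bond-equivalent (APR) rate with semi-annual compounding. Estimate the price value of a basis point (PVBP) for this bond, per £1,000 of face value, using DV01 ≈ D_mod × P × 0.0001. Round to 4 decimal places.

Periodic yield y = 0.0285.
  t   CF        PV=CF/(1+0.0285)^t    t·PV
  1        32.50        31.5994        31.5994
  2        32.50        30.7238        61.4476
  3        32.50        29.8724        89.6173
  4        32.50        29.0447       116.1786
  5        32.50        28.2398       141.1991
  6        32.50        27.4573       164.7437
  7        32.50        26.6964       186.8751
  8        32.50        25.9567       207.6534
  9        32.50        25.2374       227.1366
  10    1,032.50       779.5556     7,795.5561
  Σ                  1,034.3835     9,022.0068
P = 1,034.3835; D_Mac = 8.72211 half-year periods = 4.36106 yrs; D_mod = 4.24021 yrs.
DV01 ≈ 4.24021 × 1,034.3835 × 0.0001 = 0.438600.

£0.4386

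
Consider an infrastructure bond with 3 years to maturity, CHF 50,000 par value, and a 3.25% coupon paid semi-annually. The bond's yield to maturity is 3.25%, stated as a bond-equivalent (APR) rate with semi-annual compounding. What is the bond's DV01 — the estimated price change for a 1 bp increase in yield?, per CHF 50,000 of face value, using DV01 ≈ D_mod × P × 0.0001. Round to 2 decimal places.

CHF 14.18

Periodic yield y = 0.01625.
  t   CF        PV=CF/(1+0.01625)^t    t·PV
  1       812.50       799.5080       799.5080
  2       812.50       786.7237     1,573.4475
  3       812.50       774.1439     2,322.4317
  4       812.50       761.7652     3,047.0608
  5       812.50       749.5845     3,747.9223
  6    50,812.50    46,128.2747   276,769.6482
  Σ                 50,000.0000   288,260.0185
P = 50,000.0000; D_Mac = 5.76520 half-year periods = 2.88260 yrs; D_mod = 2.83651 yrs.
DV01 ≈ 2.83651 × 50,000.0000 × 0.0001 = 14.182535.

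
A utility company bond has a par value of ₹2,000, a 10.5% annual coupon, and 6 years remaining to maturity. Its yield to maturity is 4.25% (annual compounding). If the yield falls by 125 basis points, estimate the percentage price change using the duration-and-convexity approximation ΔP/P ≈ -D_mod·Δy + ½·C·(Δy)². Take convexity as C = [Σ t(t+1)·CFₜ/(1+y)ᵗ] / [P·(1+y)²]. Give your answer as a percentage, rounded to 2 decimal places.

+6.13%

With y = 0.0425:
  t   CF        PV=CF/(1+0.0425)^t    t·PV        t(t+1)·PV
  1       210.00       201.4388       201.4388         402.8777
  2       210.00       193.2267       386.4534       1,159.3603
  3       210.00       185.3494       556.0481       2,224.1924
  4       210.00       177.7932       711.1726       3,555.8631
  5       210.00       170.5450       852.7250       5,116.3498
  6     2,210.00     1,721.6144    10,329.6865      72,307.8057
  Σ                  2,649.9675    13,037.5245      84,766.4490
P = 2,649.9675; D_Mac = 4.91988 yrs; D_mod = 4.71931 yrs; C = 29.43278.
Duration effect: -4.71931 × (-0.0125) = +0.058991
Convexity effect: 0.5 × 29.43278 × (-0.0125)² = +0.0022994
ΔP/P ≈ +0.058991 + 0.0022994 = +0.061291 = +6.1291%.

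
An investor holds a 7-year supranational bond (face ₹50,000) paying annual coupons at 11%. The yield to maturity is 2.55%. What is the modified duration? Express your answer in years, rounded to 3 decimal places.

Periodic yield y = 0.0255. First find Macaulay duration:
  t   CF        PV=CF/(1+0.0255)^t    t·PV
  1     5,500.00     5,363.2374     5,363.2374
  2     5,500.00     5,229.8756    10,459.7512
  3     5,500.00     5,099.8300    15,299.4899
  4     5,500.00     4,973.0180    19,892.0720
  5     5,500.00     4,849.3593    24,246.7967
  6     5,500.00     4,728.7756    28,372.6533
  7    55,500.00    46,531.1012   325,717.7081
  Σ                 76,775.1970   429,351.7086
P = 76,775.1970; Macaulay duration = 429,351.7086 / 76,775.1970 = 5.59232 years.
Modified duration = D_Mac / (1 + y) = 5.59232 / 1.0255 = 5.45326 years.

5.453 years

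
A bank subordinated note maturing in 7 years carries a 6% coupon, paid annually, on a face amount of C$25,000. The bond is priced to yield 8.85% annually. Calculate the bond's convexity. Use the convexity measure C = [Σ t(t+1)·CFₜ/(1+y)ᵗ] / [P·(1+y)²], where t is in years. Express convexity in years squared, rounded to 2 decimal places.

36.79

With y = 0.0885:
  t   CF        PV=CF/(1+0.0885)^t    t·PV        t(t+1)·PV
  1     1,500.00     1,378.0432     1,378.0432       2,756.0864
  2     1,500.00     1,266.0020     2,532.0040       7,596.0120
  3     1,500.00     1,163.0703     3,489.2108      13,956.8434
  4     1,500.00     1,068.5074     4,274.0295      21,370.1476
  5     1,500.00       981.6329     4,908.1643      29,448.9861
  6     1,500.00       901.8217     5,410.9299      37,876.5094
  7    26,500.00    14,636.8236   102,457.7655     819,662.1244
  Σ                 21,395.9010   124,450.1474     932,666.7092
P = 21,395.9010.
Convexity = Σ t(t+1)·PV / [P·(1+y)²] = 932,666.7092 / (21,395.9010 × 1.184832) = 36.79078.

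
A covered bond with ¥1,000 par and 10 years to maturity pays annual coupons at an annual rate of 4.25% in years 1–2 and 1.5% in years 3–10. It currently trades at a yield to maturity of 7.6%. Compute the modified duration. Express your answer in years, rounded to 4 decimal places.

Periodic yield y = 0.076. First find Macaulay duration:
  t   CF        PV=CF/(1+0.076)^t    t·PV
  1        42.50        39.4981        39.4981
  2        42.50        36.7083        73.4166
  3        15.00        12.0408        36.1223
  4        15.00        11.1903        44.7612
  5        15.00        10.3999        51.9996
  6        15.00         9.6654        57.9921
  7        15.00         8.9827        62.8787
  8        15.00         8.3482        66.7856
  9        15.00         7.7586        69.8270
  10    1,015.00       487.9141     4,879.1406
  Σ                    632.5063     5,382.4219
P = 632.5063; Macaulay duration = 5,382.4219 / 632.5063 = 8.50967 years.
Modified duration = D_Mac / (1 + y) = 8.50967 / 1.076 = 7.90862 years.

7.9086 years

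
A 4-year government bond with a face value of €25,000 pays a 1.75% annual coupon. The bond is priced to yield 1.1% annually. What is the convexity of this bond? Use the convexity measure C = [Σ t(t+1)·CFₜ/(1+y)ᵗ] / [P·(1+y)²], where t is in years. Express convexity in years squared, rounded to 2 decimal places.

18.91

With y = 0.011:
  t   CF        PV=CF/(1+0.011)^t    t·PV        t(t+1)·PV
  1       437.50       432.7399       432.7399         865.4797
  2       437.50       428.0315       856.0630       2,568.1891
  3       437.50       423.3744     1,270.1232       5,080.4928
  4    25,437.50    24,348.3650    97,393.4602     486,967.3008
  Σ                 25,632.5108    99,952.3862     495,481.4623
P = 25,632.5108.
Convexity = Σ t(t+1)·PV / [P·(1+y)²] = 495,481.4623 / (25,632.5108 × 1.022121) = 18.91185.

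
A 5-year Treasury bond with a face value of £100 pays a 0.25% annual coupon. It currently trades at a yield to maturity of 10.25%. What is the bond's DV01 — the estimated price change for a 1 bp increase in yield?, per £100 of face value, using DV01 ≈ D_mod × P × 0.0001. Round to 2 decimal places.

Periodic yield y = 0.1025.
  t   CF        PV=CF/(1+0.1025)^t    t·PV
  1         0.25         0.2268         0.2268
  2         0.25         0.2057         0.4114
  3         0.25         0.1866         0.5597
  4         0.25         0.1692         0.6768
  5       100.25        61.5448       307.7240
  Σ                     62.3330       309.5986
P = 62.3330; D_Mac = 4.96685 yrs; D_mod = 4.50508 yrs.
DV01 ≈ 4.50508 × 62.3330 × 0.0001 = 0.028082.

£0.03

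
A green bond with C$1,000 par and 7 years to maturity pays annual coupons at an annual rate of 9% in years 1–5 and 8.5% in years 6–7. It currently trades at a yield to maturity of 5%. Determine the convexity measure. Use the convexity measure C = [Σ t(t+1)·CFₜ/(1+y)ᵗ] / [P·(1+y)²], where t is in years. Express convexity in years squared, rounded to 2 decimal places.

With y = 0.05:
  t   CF        PV=CF/(1+0.05)^t    t·PV        t(t+1)·PV
  1        90.00        85.7143        85.7143         171.4286
  2        90.00        81.6327       163.2653         489.7959
  3        90.00        77.7454       233.2362         932.9446
  4        90.00        74.0432       296.1729       1,480.8645
  5        90.00        70.5174       352.5868       2,115.5206
  6        85.00        63.4283       380.5699       2,663.9890
  7     1,085.00       771.0892     5,397.6247      43,180.9976
  Σ                  1,224.1705     6,909.1700      51,035.5408
P = 1,224.1705.
Convexity = Σ t(t+1)·PV / [P·(1+y)²] = 51,035.5408 / (1,224.1705 × 1.102500) = 37.81397.

37.81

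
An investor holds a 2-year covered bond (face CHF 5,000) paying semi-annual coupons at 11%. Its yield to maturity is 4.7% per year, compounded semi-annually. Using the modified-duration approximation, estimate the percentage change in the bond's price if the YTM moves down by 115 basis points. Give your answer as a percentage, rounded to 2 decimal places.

Periodic yield y = 0.0235. Modified duration first:
  t   CF        PV=CF/(1+0.0235)^t    t·PV
  1       275.00       268.6859       268.6859
  2       275.00       262.5167       525.0335
  3       275.00       256.4892       769.4677
  4     5,275.00     4,806.9663    19,227.8651
  Σ                  5,594.6581    20,791.0522
P = 5,594.6581; D_Mac = 3.71623 half-year periods = 1.85812 yrs; D_mod = 1.85812/(1+0.0235) = 1.81545 yrs.
ΔP/P ≈ -D_mod · Δy = -1.81545 × (-0.0115) = +0.020878 = +2.0878%.

+2.09%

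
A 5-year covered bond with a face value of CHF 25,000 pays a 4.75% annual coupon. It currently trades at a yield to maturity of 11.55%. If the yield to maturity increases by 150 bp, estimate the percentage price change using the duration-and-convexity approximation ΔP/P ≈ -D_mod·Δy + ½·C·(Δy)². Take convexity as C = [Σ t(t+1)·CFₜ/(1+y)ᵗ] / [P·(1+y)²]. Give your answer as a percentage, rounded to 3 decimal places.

-5.802%

With y = 0.1155:
  t   CF        PV=CF/(1+0.1155)^t    t·PV        t(t+1)·PV
  1     1,187.50     1,064.5450     1,064.5450       2,129.0901
  2     1,187.50       954.3210     1,908.6419       5,725.9258
  3     1,187.50       855.5096     2,566.5288      10,266.1154
  4     1,187.50       766.9293     3,067.7171      15,338.5856
  5    26,187.50    15,161.6395    75,808.1977     454,849.1861
  Σ                 18,802.9445    84,415.6307     488,308.9031
P = 18,802.9445; D_Mac = 4.48949 yrs; D_mod = 4.02464 yrs; C = 20.87035.
Duration effect: -4.02464 × (+0.015) = -0.060370
Convexity effect: 0.5 × 20.87035 × (0.015)² = +0.0023479
ΔP/P ≈ -0.060370 + 0.0023479 = -0.058022 = -5.8022%.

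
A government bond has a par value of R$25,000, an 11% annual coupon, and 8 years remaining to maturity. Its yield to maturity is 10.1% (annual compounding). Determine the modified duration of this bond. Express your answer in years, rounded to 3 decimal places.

Periodic yield y = 0.101. First find Macaulay duration:
  t   CF        PV=CF/(1+0.101)^t    t·PV
  1     2,750.00     2,497.7293     2,497.7293
  2     2,750.00     2,268.6007     4,537.2013
  3     2,750.00     2,060.4911     6,181.4732
  4     2,750.00     1,871.4724     7,485.8895
  5     2,750.00     1,699.7932     8,498.9662
  6     2,750.00     1,543.8631     9,263.1784
  7     2,750.00     1,402.2371     9,815.6599
  8    27,750.00    12,851.8141   102,814.5130
  Σ                 26,196.0010   151,094.6109
P = 26,196.0010; Macaulay duration = 151,094.6109 / 26,196.0010 = 5.76785 years.
Modified duration = D_Mac / (1 + y) = 5.76785 / 1.101 = 5.23874 years.

5.239 years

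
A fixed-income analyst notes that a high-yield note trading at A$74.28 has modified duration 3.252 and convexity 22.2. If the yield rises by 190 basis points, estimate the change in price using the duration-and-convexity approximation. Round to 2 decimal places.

-A$4.29

Duration effect: -D_mod·Δy = -3.252 × (+0.019) = -0.061788
Convexity effect: ½·C·(Δy)² = 0.5 × 22.2 × (0.019)² = +0.0040071
ΔP/P ≈ -0.061788 + 0.0040071 = -0.0577809
ΔP ≈ 74.28 × (-0.0577809) = -4.291965252.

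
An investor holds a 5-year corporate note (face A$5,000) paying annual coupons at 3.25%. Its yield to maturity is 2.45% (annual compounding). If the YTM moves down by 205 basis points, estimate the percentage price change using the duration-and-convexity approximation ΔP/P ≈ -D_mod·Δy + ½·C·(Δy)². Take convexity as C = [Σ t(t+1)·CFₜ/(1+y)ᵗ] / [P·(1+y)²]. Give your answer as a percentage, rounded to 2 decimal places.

With y = 0.0245:
  t   CF        PV=CF/(1+0.0245)^t    t·PV        t(t+1)·PV
  1       162.50       158.6140       158.6140         317.2279
  2       162.50       154.8208       309.6417         928.9251
  3       162.50       151.1184       453.3553       1,813.4213
  4       162.50       147.5046       590.0183       2,950.0917
  5     5,162.50     4,574.0431    22,870.2154     137,221.2925
  Σ                  5,186.1009    24,381.8447     143,230.9585
P = 5,186.1009; D_Mac = 4.70138 yrs; D_mod = 4.58895 yrs; C = 26.31310.
Duration effect: -4.58895 × (-0.0205) = +0.094074
Convexity effect: 0.5 × 26.31310 × (-0.0205)² = +0.0055290
ΔP/P ≈ +0.094074 + 0.0055290 = +0.099603 = +9.9603%.

+9.96%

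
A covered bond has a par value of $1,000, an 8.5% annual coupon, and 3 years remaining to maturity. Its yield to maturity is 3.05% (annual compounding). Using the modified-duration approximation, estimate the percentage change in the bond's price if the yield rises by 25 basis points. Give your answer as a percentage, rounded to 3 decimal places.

Periodic yield y = 0.0305. Modified duration first:
  t   CF        PV=CF/(1+0.0305)^t    t·PV
  1        85.00        82.4842        82.4842
  2        85.00        80.0429       160.0858
  3     1,085.00       991.4841     2,974.4523
  Σ                  1,154.0112     3,217.0223
P = 1,154.0112; D_Mac = 2.78769 yrs; D_mod = 2.78769/(1+0.0305) = 2.70518 yrs.
ΔP/P ≈ -D_mod · Δy = -2.70518 × (+0.0025) = -0.006763 = -0.6763%.

-0.676%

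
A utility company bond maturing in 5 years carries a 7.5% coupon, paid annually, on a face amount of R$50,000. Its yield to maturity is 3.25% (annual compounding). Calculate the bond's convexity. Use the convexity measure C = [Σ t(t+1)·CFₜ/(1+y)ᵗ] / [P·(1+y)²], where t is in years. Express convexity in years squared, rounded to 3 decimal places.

With y = 0.0325:
  t   CF        PV=CF/(1+0.0325)^t    t·PV        t(t+1)·PV
  1     3,750.00     3,631.9613     3,631.9613       7,263.9225
  2     3,750.00     3,517.6380     7,035.2760      21,105.8281
  3     3,750.00     3,406.9133    10,220.7400      40,882.9601
  4     3,750.00     3,299.6739    13,198.6957      65,993.4787
  5    53,750.00    45,806.6116   229,033.0578   1,374,198.3466
  Σ                 59,662.7981   263,119.7308   1,509,444.5360
P = 59,662.7981.
Convexity = Σ t(t+1)·PV / [P·(1+y)²] = 1,509,444.5360 / (59,662.7981 × 1.066056) = 23.73195.

23.732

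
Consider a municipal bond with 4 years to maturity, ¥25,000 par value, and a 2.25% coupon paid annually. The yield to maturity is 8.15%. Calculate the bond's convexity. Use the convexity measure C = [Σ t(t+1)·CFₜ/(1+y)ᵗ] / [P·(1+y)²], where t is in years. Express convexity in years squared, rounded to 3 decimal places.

With y = 0.0815:
  t   CF        PV=CF/(1+0.0815)^t    t·PV        t(t+1)·PV
  1       562.50       520.1110       520.1110       1,040.2219
  2       562.50       480.9163       961.8326       2,885.4977
  3       562.50       444.6752     1,334.0257       5,336.1030
  4    25,562.50    18,685.1776    74,740.7104     373,703.5521
  Σ                 20,130.8801    77,556.6797     382,965.3747
P = 20,130.8801.
Convexity = Σ t(t+1)·PV / [P·(1+y)²] = 382,965.3747 / (20,130.8801 × 1.169642) = 16.26461.

16.265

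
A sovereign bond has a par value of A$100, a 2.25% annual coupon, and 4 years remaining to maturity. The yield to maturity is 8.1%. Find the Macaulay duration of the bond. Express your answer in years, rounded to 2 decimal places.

Periodic yield y = 0.081. Discount each cash flow and weight by its year:
  t   CF        PV=CF/(1+0.081)^t    t·PV
  1         2.25         2.0814         2.0814
  2         2.25         1.9254         3.8509
  3         2.25         1.7812         5.3435
  4       102.25        74.8791       299.5163
  Σ                     80.6671       310.7922
Price P = Σ PV = 80.6671.
Macaulay duration = Σ(t·PV) / P = 310.7922 / 80.6671 = 3.85277 years.

3.85 years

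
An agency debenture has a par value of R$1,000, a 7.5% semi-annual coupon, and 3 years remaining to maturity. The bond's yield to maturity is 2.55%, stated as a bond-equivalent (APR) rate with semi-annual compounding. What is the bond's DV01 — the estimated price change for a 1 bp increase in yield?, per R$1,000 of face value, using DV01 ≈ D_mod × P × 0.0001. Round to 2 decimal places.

Periodic yield y = 0.01275.
  t   CF        PV=CF/(1+0.01275)^t    t·PV
  1        37.50        37.0279        37.0279
  2        37.50        36.5617        73.1235
  3        37.50        36.1014       108.3043
  4        37.50        35.6469       142.5878
  5        37.50        35.1982       175.9908
  6     1,037.50       961.5560     5,769.3362
  Σ                  1,142.0922     6,306.3704
P = 1,142.0922; D_Mac = 5.52177 half-year periods = 2.76088 yrs; D_mod = 2.72613 yrs.
DV01 ≈ 2.72613 × 1,142.0922 × 0.0001 = 0.311349.

R$0.31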